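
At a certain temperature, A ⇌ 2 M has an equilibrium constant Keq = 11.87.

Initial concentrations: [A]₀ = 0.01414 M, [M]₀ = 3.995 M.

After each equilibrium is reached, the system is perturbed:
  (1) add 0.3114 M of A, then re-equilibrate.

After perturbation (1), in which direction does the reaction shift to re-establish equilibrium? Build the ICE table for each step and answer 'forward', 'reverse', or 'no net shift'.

Q₀ = 1129 vs Keq = 11.87 ⇒ Q>K, reverse
Step 1:
                   A          M
  I          0.01414      3.995
  C           0.6227     -1.245
  E           0.6369       2.75
  solve Keq expr → x = -0.6227; check Q = 11.87
Then add 0.3114 M of A.
Step 2:
                   A          M
  I           0.9483       2.75
  C          -0.1573     0.3146
  E            0.791      3.064
  solve Keq expr → x = 0.1573; check Q = 11.87

Direction: forward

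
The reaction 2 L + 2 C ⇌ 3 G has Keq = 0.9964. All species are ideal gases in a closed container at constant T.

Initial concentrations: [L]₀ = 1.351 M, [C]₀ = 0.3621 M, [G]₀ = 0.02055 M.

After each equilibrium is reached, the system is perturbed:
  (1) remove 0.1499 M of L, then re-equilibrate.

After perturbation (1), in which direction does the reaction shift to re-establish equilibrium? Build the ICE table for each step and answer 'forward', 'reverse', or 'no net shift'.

Q₀ = 3.6263e-05 vs Keq = 0.9964 ⇒ Q<K, forward
Step 1:
                   L          C          G
  Initial      1.351     0.3621    0.02055
  Change     -0.2018    -0.2018     0.3028
  Equil        1.149     0.1603     0.3233
  solve Keq expr → x = 0.1009; check Q = 0.9964
Then remove 0.1499 M of L.
Step 2:
                   L          C          G
  Initial     0.9993     0.1603     0.3233
  Change    0.009861   0.009861   -0.01479
  Equil        1.009     0.1701     0.3085
  solve Keq expr → x = -0.00493; check Q = 0.9964

Direction: reverse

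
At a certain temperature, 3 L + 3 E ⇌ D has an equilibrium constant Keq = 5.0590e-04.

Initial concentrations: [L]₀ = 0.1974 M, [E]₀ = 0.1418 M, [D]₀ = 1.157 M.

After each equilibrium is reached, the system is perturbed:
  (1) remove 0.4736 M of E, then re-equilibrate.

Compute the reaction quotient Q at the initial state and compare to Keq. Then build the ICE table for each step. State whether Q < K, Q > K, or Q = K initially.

Q₀ = 5.2755e+04; Q > K (proceeds reverse)

Q₀ = 5.2755e+04 vs Keq = 5.0590e-04 ⇒ Q>K, reverse
Step 1:
                    L           E           D
  I            0.1974      0.1418       1.157
  C             2.672       2.672     -0.8907
  E             2.869       2.814      0.2663
  solve Keq expr → x = -0.8907; check Q = 5.0590e-04
Then remove 0.4736 M of E.
Step 2:
                    L           E           D
  I             2.869        2.34      0.2663
  C            0.1515      0.1515    -0.05051
  E             3.021       2.492      0.2158
  solve Keq expr → x = -0.05051; check Q = 5.0590e-04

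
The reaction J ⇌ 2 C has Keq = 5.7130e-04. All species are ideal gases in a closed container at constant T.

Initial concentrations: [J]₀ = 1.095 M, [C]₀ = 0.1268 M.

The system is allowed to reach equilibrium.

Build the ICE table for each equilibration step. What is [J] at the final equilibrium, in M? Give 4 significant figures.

[J]_eq = 1.146 M

Q₀ = 0.01468 vs Keq = 5.7130e-04 ⇒ Q>K, reverse
Step 1:
                  J         C
  Initial     1.095    0.1268
  Change    0.05061   -0.1012
  Equil       1.146   0.02558
  solve Keq expr → x = -0.05061; check Q = 5.7130e-04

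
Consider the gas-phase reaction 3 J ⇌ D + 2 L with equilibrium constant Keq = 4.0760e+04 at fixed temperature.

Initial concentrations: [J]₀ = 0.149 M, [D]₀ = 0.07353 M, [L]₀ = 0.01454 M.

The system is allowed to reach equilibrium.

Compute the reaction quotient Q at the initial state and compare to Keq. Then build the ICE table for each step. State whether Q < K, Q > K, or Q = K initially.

Q₀ = 0.004699 vs Keq = 4.0760e+04 ⇒ Q<K, forward
Step 1:
                    J           D           L
  Initial       0.149     0.07353     0.01454
  Change      -0.1457     0.04855     0.09711
  Equil      0.003342      0.1221      0.1116
  solve Keq expr → x = 0.04855; check Q = 4.0760e+04

Q₀ = 0.004699; Q < K (proceeds forward)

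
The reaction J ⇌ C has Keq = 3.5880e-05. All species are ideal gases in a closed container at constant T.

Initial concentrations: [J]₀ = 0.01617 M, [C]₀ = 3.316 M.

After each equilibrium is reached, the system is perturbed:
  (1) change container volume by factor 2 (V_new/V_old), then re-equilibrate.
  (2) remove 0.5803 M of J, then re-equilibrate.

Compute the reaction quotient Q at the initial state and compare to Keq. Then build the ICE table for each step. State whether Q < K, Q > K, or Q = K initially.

Q₀ = 205.1; Q > K (proceeds reverse)

Q₀ = 205.1 vs Keq = 3.5880e-05 ⇒ Q>K, reverse
Step 1:
                   J          C
  Initial    0.01617      3.316
  Change       3.316     -3.316
  Equil        3.332 1.1955e-04
  solve Keq expr → x = -3.316; check Q = 3.5880e-05
Then change container volume by factor 2 (V_new/V_old).
Step 2:
                   J          C
  Initial      1.666 5.9777e-05
  Change           0          0
  Equil        1.666 5.9777e-05
  solve Keq expr → x = 0; check Q = 3.5880e-05
Then remove 0.5803 M of J.
Step 3:
                   J          C
  Initial      1.086 5.9777e-05
  Change  2.0820e-05 -2.0820e-05
  Equil        1.086 3.8957e-05
  solve Keq expr → x = -2.0820e-05; check Q = 3.5880e-05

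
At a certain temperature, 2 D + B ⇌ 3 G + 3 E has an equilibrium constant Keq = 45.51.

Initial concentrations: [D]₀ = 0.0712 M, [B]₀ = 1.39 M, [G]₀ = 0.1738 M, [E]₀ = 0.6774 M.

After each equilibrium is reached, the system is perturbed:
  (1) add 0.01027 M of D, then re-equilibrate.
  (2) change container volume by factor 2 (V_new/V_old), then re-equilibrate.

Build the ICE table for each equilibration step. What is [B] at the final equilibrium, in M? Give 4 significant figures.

Q₀ = 0.2316 vs Keq = 45.51 ⇒ Q<K, forward
Step 1:
                    D           B           G           E
  Initial      0.0712        1.39      0.1738      0.6774
  Change     -0.05967    -0.02983      0.0895      0.0895
  Equil       0.01153        1.36      0.2633      0.7669
  solve Keq expr → x = 0.02983; check Q = 45.51
Then add 0.01027 M of D.
Step 2:
                    D           B           G           E
  Initial      0.0218        1.36      0.2633      0.7669
  Change    -0.009018   -0.004509     0.01353     0.01353
  Equil       0.01278       1.356      0.2768      0.7804
  solve Keq expr → x = 0.004509; check Q = 45.51
Then change container volume by factor 2 (V_new/V_old).
Step 3:
                    D           B           G           E
  Initial    0.006392      0.6778      0.1384      0.3902
  Change    -0.003928   -0.001964    0.005892    0.005892
  Equil      0.002464      0.6759      0.1443      0.3961
  solve Keq expr → x = 0.001964; check Q = 45.51

[B]_eq = 0.6759 M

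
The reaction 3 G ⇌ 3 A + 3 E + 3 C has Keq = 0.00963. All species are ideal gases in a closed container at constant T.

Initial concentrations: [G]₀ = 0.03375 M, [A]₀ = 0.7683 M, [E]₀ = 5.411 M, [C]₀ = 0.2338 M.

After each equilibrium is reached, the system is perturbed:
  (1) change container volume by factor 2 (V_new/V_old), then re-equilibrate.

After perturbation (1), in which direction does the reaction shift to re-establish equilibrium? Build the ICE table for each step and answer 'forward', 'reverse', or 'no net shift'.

Q₀ = 2.3886e+04 vs Keq = 0.00963 ⇒ Q>K, reverse
Step 1:
                   G          A          E          C
  Initial    0.03375     0.7683      5.411     0.2338
  Change      0.2154    -0.2154    -0.2154    -0.2154
  Equil       0.2491     0.5529      5.196    0.01845
  solve Keq expr → x = -0.07178; check Q = 0.00963
Then change container volume by factor 2 (V_new/V_old).
Step 2:
                   G          A          E          C
  Initial     0.1246     0.2765      2.598   0.009224
  Change    -0.01959    0.01959    0.01959    0.01959
  Equil        0.105     0.2961      2.617    0.02882
  solve Keq expr → x = 0.006531; check Q = 0.00963

Direction: forward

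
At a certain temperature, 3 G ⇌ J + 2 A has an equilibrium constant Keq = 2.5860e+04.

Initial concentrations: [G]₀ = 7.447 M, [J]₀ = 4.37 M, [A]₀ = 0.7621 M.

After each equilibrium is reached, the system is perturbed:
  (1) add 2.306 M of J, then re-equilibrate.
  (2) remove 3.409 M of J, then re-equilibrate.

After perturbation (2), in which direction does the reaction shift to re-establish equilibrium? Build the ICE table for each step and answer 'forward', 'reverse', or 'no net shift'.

Direction: forward

Q₀ = 0.006146 vs Keq = 2.5860e+04 ⇒ Q<K, forward
Step 1:
                    G           J           A
  init          7.447        4.37      0.7621
  Δ            -7.245       2.415        4.83
  eq           0.2017       6.785       5.592
  solve Keq expr → x = 2.415; check Q = 2.5860e+04
Then add 2.306 M of J.
Step 2:
                    G           J           A
  init         0.2017       9.091       5.592
  Δ           0.02025   -0.006749     -0.0135
  eq           0.2219       9.084       5.579
  solve Keq expr → x = -0.006749; check Q = 2.5860e+04
Then remove 3.409 M of J.
Step 3:
                    G           J           A
  init         0.2219       5.675       5.579
  Δ          -0.03162     0.01054     0.02108
  eq           0.1903       5.686         5.6
  solve Keq expr → x = 0.01054; check Q = 2.5860e+04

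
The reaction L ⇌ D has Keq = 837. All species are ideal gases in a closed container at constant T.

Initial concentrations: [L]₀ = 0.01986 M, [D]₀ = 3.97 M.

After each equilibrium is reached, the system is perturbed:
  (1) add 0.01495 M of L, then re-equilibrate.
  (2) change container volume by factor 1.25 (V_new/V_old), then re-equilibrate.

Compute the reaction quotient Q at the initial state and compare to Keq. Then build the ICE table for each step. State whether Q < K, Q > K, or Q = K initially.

Q₀ = 199.9; Q < K (proceeds forward)

Q₀ = 199.9 vs Keq = 837 ⇒ Q<K, forward
Step 1:
                   L          D
  Initial    0.01986       3.97
  Change     -0.0151     0.0151
  Equil     0.004761      3.985
  solve Keq expr → x = 0.0151; check Q = 837
Then add 0.01495 M of L.
Step 2:
                   L          D
  Initial    0.01971      3.985
  Change    -0.01493    0.01493
  Equil     0.004779          4
  solve Keq expr → x = 0.01493; check Q = 837
Then change container volume by factor 1.25 (V_new/V_old).
Step 3:
                   L          D
  Initial   0.003823        3.2
  Change           0          0
  Equil     0.003823        3.2
  solve Keq expr → x = 0; check Q = 837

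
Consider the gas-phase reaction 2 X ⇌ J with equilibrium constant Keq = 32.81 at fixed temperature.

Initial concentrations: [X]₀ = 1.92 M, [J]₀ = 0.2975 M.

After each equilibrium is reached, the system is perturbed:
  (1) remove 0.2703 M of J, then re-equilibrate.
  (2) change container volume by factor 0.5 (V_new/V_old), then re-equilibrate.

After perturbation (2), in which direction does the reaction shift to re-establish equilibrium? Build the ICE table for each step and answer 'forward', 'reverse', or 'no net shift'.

Q₀ = 0.0807 vs Keq = 32.81 ⇒ Q<K, forward
Step 1:
                   X          J
  Initial       1.92     0.2975
  Change      -1.732     0.8658
  Equil       0.1883      1.163
  solve Keq expr → x = 0.8658; check Q = 32.81
Then remove 0.2703 M of J.
Step 2:
                   X          J
  Initial     0.1883      0.893
  Change    -0.02229    0.01115
  Equil        0.166     0.9042
  solve Keq expr → x = 0.01115; check Q = 32.81
Then change container volume by factor 0.5 (V_new/V_old).
Step 3:
                   X          J
  Initial      0.332      1.808
  Change    -0.09421     0.0471
  Equil       0.2378      1.855
  solve Keq expr → x = 0.0471; check Q = 32.81

Direction: forward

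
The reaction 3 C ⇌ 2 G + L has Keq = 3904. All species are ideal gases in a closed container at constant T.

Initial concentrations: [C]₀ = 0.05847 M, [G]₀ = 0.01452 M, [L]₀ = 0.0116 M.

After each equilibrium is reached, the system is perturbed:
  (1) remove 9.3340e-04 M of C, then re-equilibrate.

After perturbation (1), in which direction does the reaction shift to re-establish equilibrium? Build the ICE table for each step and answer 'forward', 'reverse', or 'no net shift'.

Direction: reverse

Q₀ = 0.01223 vs Keq = 3904 ⇒ Q<K, forward
Step 1:
                  C         G         L
  I         0.05847   0.01452    0.0116
  C        -0.05573   0.03715   0.01858
  E        0.002743   0.05167   0.03018
  solve Keq expr → x = 0.01858; check Q = 3904
Then remove 9.3340e-04 M of C.
Step 2:
                  C         G         L
  I         0.00181   0.05167   0.03018
  C       9.0298e-04 -6.0198e-04 -3.0099e-04
  E        0.002713   0.05107   0.02987
  solve Keq expr → x = -3.0099e-04; check Q = 3904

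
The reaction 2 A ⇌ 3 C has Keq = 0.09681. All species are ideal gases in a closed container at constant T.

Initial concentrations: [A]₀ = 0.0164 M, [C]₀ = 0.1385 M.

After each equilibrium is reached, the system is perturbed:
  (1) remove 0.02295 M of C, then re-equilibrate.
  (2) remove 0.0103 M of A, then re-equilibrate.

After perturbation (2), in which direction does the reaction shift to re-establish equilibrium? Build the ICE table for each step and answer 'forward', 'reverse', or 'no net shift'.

Direction: reverse

Q₀ = 9.878 vs Keq = 0.09681 ⇒ Q>K, reverse
Step 1:
                    A           C
  Initial      0.0164      0.1385
  Change       0.0448    -0.06719
  Equil        0.0612     0.07131
  solve Keq expr → x = -0.0224; check Q = 0.09681
Then remove 0.02295 M of C.
Step 2:
                    A           C
  Initial      0.0612     0.04836
  Change     -0.00998     0.01497
  Equil       0.05122     0.06333
  solve Keq expr → x = 0.00499; check Q = 0.09681
Then remove 0.0103 M of A.
Step 3:
                    A           C
  Initial     0.04092     0.06333
  Change     0.003706   -0.005559
  Equil       0.04462     0.05777
  solve Keq expr → x = -0.001853; check Q = 0.09681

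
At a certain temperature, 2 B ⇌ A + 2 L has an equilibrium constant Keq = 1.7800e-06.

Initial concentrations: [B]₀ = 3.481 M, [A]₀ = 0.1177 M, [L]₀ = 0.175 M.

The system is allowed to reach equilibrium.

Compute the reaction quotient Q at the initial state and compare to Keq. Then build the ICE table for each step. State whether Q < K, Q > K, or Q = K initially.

Q₀ = 2.9747e-04; Q > K (proceeds reverse)

Q₀ = 2.9747e-04 vs Keq = 1.7800e-06 ⇒ Q>K, reverse
Step 1:
                   B          A          L
  Initial      3.481     0.1177      0.175
  Change      0.1514   -0.07568    -0.1514
  Equil        3.632    0.04202    0.02364
  solve Keq expr → x = -0.07568; check Q = 1.7800e-06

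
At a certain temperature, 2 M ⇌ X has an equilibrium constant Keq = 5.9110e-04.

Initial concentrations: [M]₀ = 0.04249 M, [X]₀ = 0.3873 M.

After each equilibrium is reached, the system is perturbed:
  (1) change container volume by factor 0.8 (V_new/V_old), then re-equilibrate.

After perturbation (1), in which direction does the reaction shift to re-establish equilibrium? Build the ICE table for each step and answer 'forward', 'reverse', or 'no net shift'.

Q₀ = 214.5 vs Keq = 5.9110e-04 ⇒ Q>K, reverse
Step 1:
                   M          X
  init       0.04249     0.3873
  Δ           0.7738    -0.3869
  eq          0.8163 3.9388e-04
  solve Keq expr → x = -0.3869; check Q = 5.9110e-04
Then change container volume by factor 0.8 (V_new/V_old).
Step 2:
                   M          X
  init          1.02 4.9235e-04
  Δ       -2.4558e-04 1.2279e-04
  eq            1.02 6.1514e-04
  solve Keq expr → x = 1.2279e-04; check Q = 5.9110e-04

Direction: forward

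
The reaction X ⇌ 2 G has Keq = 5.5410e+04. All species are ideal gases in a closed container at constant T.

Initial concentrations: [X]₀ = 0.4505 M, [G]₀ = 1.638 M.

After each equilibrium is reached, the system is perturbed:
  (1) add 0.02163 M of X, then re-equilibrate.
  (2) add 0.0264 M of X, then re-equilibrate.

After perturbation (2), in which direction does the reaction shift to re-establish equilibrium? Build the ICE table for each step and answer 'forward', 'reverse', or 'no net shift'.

Q₀ = 5.956 vs Keq = 5.5410e+04 ⇒ Q<K, forward
Step 1:
                    X           G
  init         0.4505       1.638
  Δ           -0.4504      0.9008
  eq       1.1632e-04       2.539
  solve Keq expr → x = 0.4504; check Q = 5.5410e+04
Then add 0.02163 M of X.
Step 2:
                    X           G
  init        0.02175       2.539
  Δ          -0.02163     0.04325
  eq       1.2032e-04       2.582
  solve Keq expr → x = 0.02163; check Q = 5.5410e+04
Then add 0.0264 M of X.
Step 3:
                    X           G
  init        0.02652       2.582
  Δ           -0.0264     0.05279
  eq       1.2529e-04       2.635
  solve Keq expr → x = 0.0264; check Q = 5.5410e+04

Direction: forward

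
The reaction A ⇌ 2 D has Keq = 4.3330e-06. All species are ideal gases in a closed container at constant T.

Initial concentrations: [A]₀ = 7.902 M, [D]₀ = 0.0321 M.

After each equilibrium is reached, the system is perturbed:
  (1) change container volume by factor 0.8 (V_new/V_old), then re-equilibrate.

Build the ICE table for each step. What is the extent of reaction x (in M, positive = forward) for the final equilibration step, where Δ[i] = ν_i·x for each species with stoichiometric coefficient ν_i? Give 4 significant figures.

Q₀ = 1.3040e-04 vs Keq = 4.3330e-06 ⇒ Q>K, reverse
Step 1:
                  A         D
  Initial     7.902    0.0321
  Change    0.01312  -0.02624
  Equil       7.915  0.005856
  solve Keq expr → x = -0.01312; check Q = 4.3330e-06
Then change container volume by factor 0.8 (V_new/V_old).
Step 2:
                  A         D
  Initial     9.894   0.00732
  Change  3.8635e-04 -7.7270e-04
  Equil       9.894  0.006548
  solve Keq expr → x = -3.8635e-04; check Q = 4.3330e-06

x = -3.8635e-04 M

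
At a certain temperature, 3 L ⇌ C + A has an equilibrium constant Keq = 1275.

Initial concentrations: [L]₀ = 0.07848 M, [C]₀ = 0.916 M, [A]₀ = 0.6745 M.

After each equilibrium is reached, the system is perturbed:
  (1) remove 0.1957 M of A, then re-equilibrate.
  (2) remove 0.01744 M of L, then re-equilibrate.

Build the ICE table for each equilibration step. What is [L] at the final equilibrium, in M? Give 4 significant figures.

[L]_eq = 0.06985 M

Q₀ = 1278 vs Keq = 1275 ⇒ Q>K, reverse
Step 1:
                    L           C           A
  I           0.07848       0.916      0.6745
  C        6.4256e-05 -2.1419e-05 -2.1419e-05
  E           0.07854       0.916      0.6745
  solve Keq expr → x = -2.1419e-05; check Q = 1275
Then remove 0.1957 M of A.
Step 2:
                    L           C           A
  I           0.07854       0.916      0.4788
  C         -0.008274    0.002758    0.002758
  E           0.07027      0.9187      0.4815
  solve Keq expr → x = 0.002758; check Q = 1275
Then remove 0.01744 M of L.
Step 3:
                    L           C           A
  I           0.05283      0.9187      0.4815
  C           0.01702   -0.005673   -0.005673
  E           0.06985      0.9131      0.4759
  solve Keq expr → x = -0.005673; check Q = 1275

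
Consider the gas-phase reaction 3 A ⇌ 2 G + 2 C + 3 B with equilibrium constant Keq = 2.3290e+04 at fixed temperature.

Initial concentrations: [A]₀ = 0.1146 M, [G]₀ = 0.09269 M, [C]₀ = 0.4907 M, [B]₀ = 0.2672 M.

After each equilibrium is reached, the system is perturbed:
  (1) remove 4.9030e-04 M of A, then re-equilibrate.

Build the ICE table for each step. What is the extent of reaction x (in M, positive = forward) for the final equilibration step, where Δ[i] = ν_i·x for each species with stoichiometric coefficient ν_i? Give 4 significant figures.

Q₀ = 0.02622 vs Keq = 2.3290e+04 ⇒ Q<K, forward
Step 1:
                    A           G           C           B
  init         0.1146     0.09269      0.4907      0.2672
  Δ           -0.1118     0.07456     0.07456      0.1118
  eq         0.002755      0.1673      0.5653       0.379
  solve Keq expr → x = 0.03728; check Q = 2.3290e+04
Then remove 4.9030e-04 M of A.
Step 2:
                    A           G           C           B
  init       0.002264      0.1673      0.5653       0.379
  Δ        4.8223e-04 -3.2148e-04 -3.2148e-04 -4.8223e-04
  eq         0.002746      0.1669      0.5649      0.3786
  solve Keq expr → x = -1.6074e-04; check Q = 2.3290e+04

x = -1.6074e-04 M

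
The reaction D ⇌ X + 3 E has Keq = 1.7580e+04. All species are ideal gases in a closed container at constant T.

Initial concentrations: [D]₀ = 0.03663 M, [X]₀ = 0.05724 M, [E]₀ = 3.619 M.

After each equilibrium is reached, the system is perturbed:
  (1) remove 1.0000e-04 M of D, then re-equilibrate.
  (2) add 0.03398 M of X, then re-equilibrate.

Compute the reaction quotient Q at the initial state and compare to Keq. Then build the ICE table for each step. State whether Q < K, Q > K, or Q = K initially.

Q₀ = 74.07; Q < K (proceeds forward)

Q₀ = 74.07 vs Keq = 1.7580e+04 ⇒ Q<K, forward
Step 1:
                  D         X         E
  Initial   0.03663   0.05724     3.619
  Change   -0.03635   0.03635    0.1091
  Equil   2.7585e-04   0.09359     3.728
  solve Keq expr → x = 0.03635; check Q = 1.7580e+04
Then remove 1.0000e-04 M of D.
Step 2:
                  D         X         E
  Initial 1.7585e-04   0.09359     3.728
  Change  9.9640e-05 -9.9640e-05 -2.9892e-04
  Equil   2.7549e-04   0.09349     3.728
  solve Keq expr → x = -9.9640e-05; check Q = 1.7580e+04
Then add 0.03398 M of X.
Step 3:
                  D         X         E
  Initial 2.7549e-04    0.1275     3.728
  Change  9.9742e-05 -9.9742e-05 -2.9923e-04
  Equil   3.7524e-04    0.1274     3.727
  solve Keq expr → x = -9.9742e-05; check Q = 1.7580e+04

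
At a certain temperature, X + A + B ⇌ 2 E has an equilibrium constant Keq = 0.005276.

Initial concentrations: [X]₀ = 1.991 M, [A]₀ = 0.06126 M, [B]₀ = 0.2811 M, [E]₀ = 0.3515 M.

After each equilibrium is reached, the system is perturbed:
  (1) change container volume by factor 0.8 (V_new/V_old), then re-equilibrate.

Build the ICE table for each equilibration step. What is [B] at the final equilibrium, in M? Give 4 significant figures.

[B]_eq = 0.548 M

Q₀ = 3.604 vs Keq = 0.005276 ⇒ Q>K, reverse
Step 1:
                    X           A           B           E
  init          1.991     0.06126      0.2811      0.3515
  Δ            0.1592      0.1592      0.1592     -0.3183
  eq             2.15      0.2204      0.4403     0.03318
  solve Keq expr → x = -0.1592; check Q = 0.005276
Then change container volume by factor 0.8 (V_new/V_old).
Step 2:
                    X           A           B           E
  init          2.688      0.2755      0.5503     0.04147
  Δ         -0.002293   -0.002293   -0.002293    0.004586
  eq            2.685      0.2732       0.548     0.04606
  solve Keq expr → x = 0.002293; check Q = 0.005276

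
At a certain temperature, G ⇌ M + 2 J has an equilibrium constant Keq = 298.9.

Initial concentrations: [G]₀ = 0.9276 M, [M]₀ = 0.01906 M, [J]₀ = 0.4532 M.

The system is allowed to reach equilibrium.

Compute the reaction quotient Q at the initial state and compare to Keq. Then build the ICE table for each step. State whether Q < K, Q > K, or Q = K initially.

Q₀ = 0.00422; Q < K (proceeds forward)

Q₀ = 0.00422 vs Keq = 298.9 ⇒ Q<K, forward
Step 1:
                   G          M          J
  Initial     0.9276    0.01906     0.4532
  Change     -0.9115     0.9115      1.823
  Equil      0.01613     0.9305      2.276
  solve Keq expr → x = 0.9115; check Q = 298.9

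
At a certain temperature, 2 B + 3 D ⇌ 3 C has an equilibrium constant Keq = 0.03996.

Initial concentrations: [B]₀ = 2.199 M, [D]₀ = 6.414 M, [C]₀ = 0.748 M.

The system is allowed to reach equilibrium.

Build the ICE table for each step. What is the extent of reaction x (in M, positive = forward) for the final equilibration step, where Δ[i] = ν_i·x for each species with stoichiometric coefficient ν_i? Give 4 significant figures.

Q₀ = 3.2800e-04 vs Keq = 0.03996 ⇒ Q<K, forward
Step 1:
                    B           D           C
  I             2.199       6.414       0.748
  C           -0.8884      -1.333       1.333
  E             1.311       5.081       2.081
  solve Keq expr → x = 0.4442; check Q = 0.03996

x = 0.4442 M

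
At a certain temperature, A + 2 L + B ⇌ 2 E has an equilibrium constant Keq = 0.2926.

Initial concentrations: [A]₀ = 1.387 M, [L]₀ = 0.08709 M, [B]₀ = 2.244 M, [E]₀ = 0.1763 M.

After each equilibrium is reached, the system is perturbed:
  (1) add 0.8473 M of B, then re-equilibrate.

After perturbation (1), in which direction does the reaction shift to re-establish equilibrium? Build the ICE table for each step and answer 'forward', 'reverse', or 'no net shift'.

Direction: forward

Q₀ = 1.317 vs Keq = 0.2926 ⇒ Q>K, reverse
Step 1:
                  A         L         B         E
  I           1.387   0.08709     2.244    0.1763
  C          0.0234   0.04679    0.0234  -0.04679
  E            1.41    0.1339     2.267    0.1295
  solve Keq expr → x = -0.0234; check Q = 0.2926
Then add 0.8473 M of B.
Step 2:
                  A         L         B         E
  I            1.41    0.1339     3.115    0.1295
  C       -0.005134  -0.01027 -0.005134   0.01027
  E           1.405    0.1236      3.11    0.1398
  solve Keq expr → x = 0.005134; check Q = 0.2926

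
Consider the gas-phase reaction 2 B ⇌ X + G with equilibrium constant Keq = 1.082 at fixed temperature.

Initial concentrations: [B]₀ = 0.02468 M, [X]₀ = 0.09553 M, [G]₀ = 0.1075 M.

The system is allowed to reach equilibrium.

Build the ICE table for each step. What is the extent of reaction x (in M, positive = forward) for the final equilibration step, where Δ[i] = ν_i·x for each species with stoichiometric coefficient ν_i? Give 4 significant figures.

Q₀ = 16.86 vs Keq = 1.082 ⇒ Q>K, reverse
Step 1:
                   B          X          G
  Initial    0.02468    0.09553     0.1075
  Change     0.04909   -0.02455   -0.02455
  Equil      0.07377    0.07098    0.08295
  solve Keq expr → x = -0.02455; check Q = 1.082

x = -0.02455 M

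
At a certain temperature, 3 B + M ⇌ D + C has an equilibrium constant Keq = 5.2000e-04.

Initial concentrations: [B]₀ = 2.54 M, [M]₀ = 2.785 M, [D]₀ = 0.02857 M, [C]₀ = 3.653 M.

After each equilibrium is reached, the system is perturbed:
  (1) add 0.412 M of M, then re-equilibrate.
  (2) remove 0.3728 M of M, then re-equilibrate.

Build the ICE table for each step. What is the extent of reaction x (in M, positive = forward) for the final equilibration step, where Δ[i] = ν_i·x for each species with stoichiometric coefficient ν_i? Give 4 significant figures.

Q₀ = 0.002287 vs Keq = 5.2000e-04 ⇒ Q>K, reverse
Step 1:
                    B           M           D           C
  I              2.54       2.785     0.02857       3.653
  C           0.06441     0.02147    -0.02147    -0.02147
  E             2.604       2.806    0.007099       3.632
  solve Keq expr → x = -0.02147; check Q = 5.2000e-04
Then add 0.412 M of M.
Step 2:
                    B           M           D           C
  I             2.604       3.218    0.007099       3.632
  C         -0.003027   -0.001009    0.001009    0.001009
  E             2.601       3.217    0.008108       3.633
  solve Keq expr → x = 0.001009; check Q = 5.2000e-04
Then remove 0.3728 M of M.
Step 3:
                    B           M           D           C
  I             2.601       2.845    0.008108       3.633
  C          0.002738  9.1270e-04 -9.1270e-04 -9.1270e-04
  E             2.604       2.846    0.007195       3.632
  solve Keq expr → x = -9.1270e-04; check Q = 5.2000e-04

x = -9.1270e-04 M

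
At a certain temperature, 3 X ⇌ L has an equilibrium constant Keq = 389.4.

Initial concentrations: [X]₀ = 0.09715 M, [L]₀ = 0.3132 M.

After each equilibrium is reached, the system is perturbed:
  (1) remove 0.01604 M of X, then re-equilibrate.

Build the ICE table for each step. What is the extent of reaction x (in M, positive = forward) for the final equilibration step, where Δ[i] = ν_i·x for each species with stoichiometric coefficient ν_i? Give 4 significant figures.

x = -0.005175 M

Q₀ = 341.6 vs Keq = 389.4 ⇒ Q<K, forward
Step 1:
                    X           L
  I           0.09715      0.3132
  C         -0.004019     0.00134
  E           0.09313      0.3145
  solve Keq expr → x = 0.00134; check Q = 389.4
Then remove 0.01604 M of X.
Step 2:
                    X           L
  I           0.07709      0.3145
  C           0.01553   -0.005175
  E           0.09262      0.3094
  solve Keq expr → x = -0.005175; check Q = 389.4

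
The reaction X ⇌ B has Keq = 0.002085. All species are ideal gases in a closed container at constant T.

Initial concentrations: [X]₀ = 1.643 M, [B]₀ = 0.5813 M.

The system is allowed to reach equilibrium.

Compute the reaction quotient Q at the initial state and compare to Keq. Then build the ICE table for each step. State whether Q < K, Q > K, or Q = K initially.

Q₀ = 0.3538 vs Keq = 0.002085 ⇒ Q>K, reverse
Step 1:
                  X         B
  Initial     1.643    0.5813
  Change     0.5767   -0.5767
  Equil        2.22  0.004628
  solve Keq expr → x = -0.5767; check Q = 0.002085

Q₀ = 0.3538; Q > K (proceeds reverse)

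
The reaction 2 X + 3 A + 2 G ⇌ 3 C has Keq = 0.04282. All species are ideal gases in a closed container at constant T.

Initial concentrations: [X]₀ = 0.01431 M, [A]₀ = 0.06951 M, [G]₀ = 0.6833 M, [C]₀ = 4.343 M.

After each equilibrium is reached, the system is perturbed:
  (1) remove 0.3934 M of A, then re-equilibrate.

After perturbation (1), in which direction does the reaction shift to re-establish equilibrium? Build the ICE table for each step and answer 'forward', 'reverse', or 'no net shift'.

Q₀ = 2.5511e+09 vs Keq = 0.04282 ⇒ Q>K, reverse
Step 1:
                    X           A           G           C
  Initial     0.01431     0.06951      0.6833       4.343
  Change        1.572       2.357       1.572      -2.357
  Equil         1.586       2.427       2.255       1.986
  solve Keq expr → x = -0.7858; check Q = 0.04282
Then remove 0.3934 M of A.
Step 2:
                    X           A           G           C
  Initial       1.586       2.034       2.255       1.986
  Change      0.08052      0.1208     0.08052     -0.1208
  Equil         1.666       2.154       2.335       1.865
  solve Keq expr → x = -0.04026; check Q = 0.04282

Direction: reverse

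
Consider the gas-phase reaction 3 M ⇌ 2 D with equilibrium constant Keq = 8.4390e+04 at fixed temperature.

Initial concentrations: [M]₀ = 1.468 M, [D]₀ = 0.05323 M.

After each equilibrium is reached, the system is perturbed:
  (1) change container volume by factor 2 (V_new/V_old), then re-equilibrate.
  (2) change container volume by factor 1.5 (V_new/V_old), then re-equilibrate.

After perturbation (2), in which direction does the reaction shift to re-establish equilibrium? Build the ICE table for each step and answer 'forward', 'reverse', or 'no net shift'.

Direction: reverse

Q₀ = 8.9564e-04 vs Keq = 8.4390e+04 ⇒ Q<K, forward
Step 1:
                    M           D
  I             1.468     0.05323
  C            -1.445      0.9633
  E           0.02305       1.017
  solve Keq expr → x = 0.4817; check Q = 8.4390e+04
Then change container volume by factor 2 (V_new/V_old).
Step 2:
                    M           D
  I           0.01152      0.5083
  C          0.002958   -0.001972
  E           0.01448      0.5063
  solve Keq expr → x = -9.8596e-04; check Q = 8.4390e+04
Then change container volume by factor 1.5 (V_new/V_old).
Step 3:
                    M           D
  I          0.009655      0.3375
  C          0.001377 -9.1810e-04
  E           0.01103      0.3366
  solve Keq expr → x = -4.5905e-04; check Q = 8.4390e+04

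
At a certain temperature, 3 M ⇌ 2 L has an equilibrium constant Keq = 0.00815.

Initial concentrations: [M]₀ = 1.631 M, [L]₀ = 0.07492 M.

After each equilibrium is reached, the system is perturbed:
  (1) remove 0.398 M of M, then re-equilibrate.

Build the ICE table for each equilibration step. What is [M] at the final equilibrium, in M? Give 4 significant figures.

[M]_eq = 1.173 M

Q₀ = 0.001294 vs Keq = 0.00815 ⇒ Q<K, forward
Step 1:
                    M           L
  I             1.631     0.07492
  C           -0.1353     0.09021
  E             1.496      0.1651
  solve Keq expr → x = 0.04511; check Q = 0.00815
Then remove 0.398 M of M.
Step 2:
                    M           L
  I             1.098      0.1651
  C            0.0756     -0.0504
  E             1.173      0.1147
  solve Keq expr → x = -0.0252; check Q = 0.00815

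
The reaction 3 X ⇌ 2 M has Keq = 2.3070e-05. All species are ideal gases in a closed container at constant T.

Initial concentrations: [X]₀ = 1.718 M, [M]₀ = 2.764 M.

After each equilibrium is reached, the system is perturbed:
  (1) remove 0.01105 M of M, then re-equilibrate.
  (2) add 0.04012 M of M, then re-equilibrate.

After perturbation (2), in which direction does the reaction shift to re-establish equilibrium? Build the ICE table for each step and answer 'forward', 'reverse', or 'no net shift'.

Direction: reverse

Q₀ = 1.507 vs Keq = 2.3070e-05 ⇒ Q>K, reverse
Step 1:
                  X         M
  Initial     1.718     2.764
  Change      4.046    -2.698
  Equil       5.764   0.06647
  solve Keq expr → x = -1.349; check Q = 2.3070e-05
Then remove 0.01105 M of M.
Step 2:
                  X         M
  Initial     5.764   0.05542
  Change   -0.01616   0.01077
  Equil       5.748   0.06619
  solve Keq expr → x = 0.005385; check Q = 2.3070e-05
Then add 0.04012 M of M.
Step 3:
                  X         M
  Initial     5.748    0.1063
  Change    0.05866   -0.0391
  Equil       5.807   0.06721
  solve Keq expr → x = -0.01955; check Q = 2.3070e-05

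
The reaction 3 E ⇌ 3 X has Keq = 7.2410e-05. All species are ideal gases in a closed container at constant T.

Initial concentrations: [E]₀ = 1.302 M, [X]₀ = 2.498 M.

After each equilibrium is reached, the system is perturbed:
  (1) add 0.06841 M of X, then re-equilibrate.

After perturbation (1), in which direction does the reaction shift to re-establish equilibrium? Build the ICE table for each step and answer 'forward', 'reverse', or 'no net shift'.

Q₀ = 7.062 vs Keq = 7.2410e-05 ⇒ Q>K, reverse
Step 1:
                    E           X
  Initial       1.302       2.498
  Change        2.346      -2.346
  Equil         3.648       0.152
  solve Keq expr → x = -0.782; check Q = 7.2410e-05
Then add 0.06841 M of X.
Step 2:
                    E           X
  Initial       3.648      0.2205
  Change      0.06567    -0.06567
  Equil         3.714      0.1548
  solve Keq expr → x = -0.02189; check Q = 7.2410e-05

Direction: reverse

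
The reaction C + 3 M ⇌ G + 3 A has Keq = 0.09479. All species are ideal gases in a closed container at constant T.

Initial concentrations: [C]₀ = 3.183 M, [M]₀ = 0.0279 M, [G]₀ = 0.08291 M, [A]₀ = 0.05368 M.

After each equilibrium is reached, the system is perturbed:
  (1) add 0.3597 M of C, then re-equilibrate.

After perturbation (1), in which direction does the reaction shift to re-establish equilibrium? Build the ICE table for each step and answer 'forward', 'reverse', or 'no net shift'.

Q₀ = 0.1855 vs Keq = 0.09479 ⇒ Q>K, reverse
Step 1:
                  C         M         G         A
  init        3.183    0.0279   0.08291   0.05368
  Δ        0.001377   0.00413 -0.001377  -0.00413
  eq          3.184   0.03203   0.08153   0.04955
  solve Keq expr → x = -0.001377; check Q = 0.09479
Then add 0.3597 M of C.
Step 2:
                  C         M         G         A
  init        3.544   0.03203   0.08153   0.04955
  Δ       -2.2440e-04 -6.7320e-04 2.2440e-04 6.7320e-04
  eq          3.544   0.03136   0.08176   0.05022
  solve Keq expr → x = 2.2440e-04; check Q = 0.09479

Direction: forward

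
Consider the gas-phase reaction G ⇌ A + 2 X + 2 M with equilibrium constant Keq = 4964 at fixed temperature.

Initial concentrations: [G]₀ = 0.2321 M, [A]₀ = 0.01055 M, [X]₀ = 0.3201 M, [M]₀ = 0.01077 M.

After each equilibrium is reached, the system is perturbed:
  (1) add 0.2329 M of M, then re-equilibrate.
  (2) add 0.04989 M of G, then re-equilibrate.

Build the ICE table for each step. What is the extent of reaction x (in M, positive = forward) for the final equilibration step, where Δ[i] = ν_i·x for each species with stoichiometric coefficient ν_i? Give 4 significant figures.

x = 0.04988 M

Q₀ = 5.4023e-07 vs Keq = 4964 ⇒ Q<K, forward
Step 1:
                  G         A         X         M
  Initial    0.2321   0.01055    0.3201   0.01077
  Change    -0.2321    0.2321    0.4642    0.4642
  Equil   6.7826e-06    0.2426    0.7843     0.475
  solve Keq expr → x = 0.2321; check Q = 4964
Then add 0.2329 M of M.
Step 2:
                  G         A         X         M
  Initial 6.7826e-06    0.2426    0.7843    0.7079
  Change  8.2808e-06 -8.2808e-06 -1.6562e-05 -1.6562e-05
  Equil   1.5063e-05    0.2426    0.7843    0.7078
  solve Keq expr → x = -8.2808e-06; check Q = 4964
Then add 0.04989 M of G.
Step 3:
                  G         A         X         M
  Initial   0.04991    0.2426    0.7843    0.7078
  Change   -0.04988   0.04988   0.09975   0.09975
  Equil   3.0034e-05    0.2925     0.884    0.8076
  solve Keq expr → x = 0.04988; check Q = 4964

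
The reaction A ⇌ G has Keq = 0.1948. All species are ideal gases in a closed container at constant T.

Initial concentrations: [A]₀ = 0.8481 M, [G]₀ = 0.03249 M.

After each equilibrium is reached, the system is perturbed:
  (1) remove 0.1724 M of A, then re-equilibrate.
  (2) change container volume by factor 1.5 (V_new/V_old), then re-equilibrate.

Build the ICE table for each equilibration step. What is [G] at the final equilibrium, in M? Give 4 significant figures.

[G]_eq = 0.07698 M

Q₀ = 0.03831 vs Keq = 0.1948 ⇒ Q<K, forward
Step 1:
                  A         G
  I          0.8481   0.03249
  C         -0.1111    0.1111
  E           0.737    0.1436
  solve Keq expr → x = 0.1111; check Q = 0.1948
Then remove 0.1724 M of A.
Step 2:
                  A         G
  I          0.5646    0.1436
  C         0.02811  -0.02811
  E          0.5927    0.1155
  solve Keq expr → x = -0.02811; check Q = 0.1948
Then change container volume by factor 1.5 (V_new/V_old).
Step 3:
                  A         G
  I          0.3952   0.07698
  C               0         0
  E          0.3952   0.07698
  solve Keq expr → x = 0; check Q = 0.1948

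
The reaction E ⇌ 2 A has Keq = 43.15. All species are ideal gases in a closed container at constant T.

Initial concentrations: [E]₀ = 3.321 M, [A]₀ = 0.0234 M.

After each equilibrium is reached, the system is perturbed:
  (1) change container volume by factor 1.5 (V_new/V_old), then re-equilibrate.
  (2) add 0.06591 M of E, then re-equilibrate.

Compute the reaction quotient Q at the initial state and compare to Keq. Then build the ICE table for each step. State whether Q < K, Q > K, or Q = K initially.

Q₀ = 1.6488e-04 vs Keq = 43.15 ⇒ Q<K, forward
Step 1:
                    E           A
  init          3.321      0.0234
  Δ             -2.66       5.319
  eq           0.6615       5.342
  solve Keq expr → x = 2.66; check Q = 43.15
Then change container volume by factor 1.5 (V_new/V_old).
Step 2:
                    E           A
  init          0.441       3.562
  Δ           -0.1097      0.2193
  eq           0.3313       3.781
  solve Keq expr → x = 0.1097; check Q = 43.15
Then add 0.06591 M of E.
Step 3:
                    E           A
  init         0.3972       3.781
  Δ          -0.04864     0.09728
  eq           0.3486       3.878
  solve Keq expr → x = 0.04864; check Q = 43.15

Q₀ = 1.6488e-04; Q < K (proceeds forward)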